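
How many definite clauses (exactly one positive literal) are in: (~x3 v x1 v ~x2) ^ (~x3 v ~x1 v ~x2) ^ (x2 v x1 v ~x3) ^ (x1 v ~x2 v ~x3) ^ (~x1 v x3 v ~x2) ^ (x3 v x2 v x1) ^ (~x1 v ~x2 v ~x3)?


A definite clause has exactly one positive literal.
Clause 1: 1 positive -> definite
Clause 2: 0 positive -> not definite
Clause 3: 2 positive -> not definite
Clause 4: 1 positive -> definite
Clause 5: 1 positive -> definite
Clause 6: 3 positive -> not definite
Clause 7: 0 positive -> not definite
Definite clause count = 3.

3


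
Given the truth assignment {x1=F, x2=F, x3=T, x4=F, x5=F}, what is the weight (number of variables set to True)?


The weight is the number of variables assigned True.
True variables: x3.
Weight = 1.

1


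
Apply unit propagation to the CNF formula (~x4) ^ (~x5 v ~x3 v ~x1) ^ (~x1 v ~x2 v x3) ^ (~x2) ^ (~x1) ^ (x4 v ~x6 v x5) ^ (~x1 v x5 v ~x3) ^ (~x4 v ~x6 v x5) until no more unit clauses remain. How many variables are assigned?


Unit propagation repeatedly assigns the literal in any unit clause, then simplifies.
Assignments in order: x4 = F, x2 = F, x1 = F.
No further unit clauses remain.
Total variables assigned = 3.

3


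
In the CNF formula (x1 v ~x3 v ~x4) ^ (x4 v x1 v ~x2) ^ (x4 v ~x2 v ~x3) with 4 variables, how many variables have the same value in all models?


Find all satisfying assignments: 11 model(s).
Check which variables have the same value in every model.
No variable is fixed across all models.
Backbone size = 0.

0


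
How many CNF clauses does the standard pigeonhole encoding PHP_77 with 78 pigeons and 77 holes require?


The PHP encoding has two parts:
1) At-least-one-hole clauses: 78 (one per pigeon, each with 77 literals).
2) At-most-one-pigeon-per-hole clauses: 77 holes * C(78,2) = 77 * 3003 = 231231.
Total clauses = 78 + 231231 = 231309.

231309


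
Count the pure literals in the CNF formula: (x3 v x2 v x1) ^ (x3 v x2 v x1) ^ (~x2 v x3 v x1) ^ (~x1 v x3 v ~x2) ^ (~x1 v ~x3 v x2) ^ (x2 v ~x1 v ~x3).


A pure literal appears in only one polarity across all clauses.
No pure literals found.
Count = 0.

0


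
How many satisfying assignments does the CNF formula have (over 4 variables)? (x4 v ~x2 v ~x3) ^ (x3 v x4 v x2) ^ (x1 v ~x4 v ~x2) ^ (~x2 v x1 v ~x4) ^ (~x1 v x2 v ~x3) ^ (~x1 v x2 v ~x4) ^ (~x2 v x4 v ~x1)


Enumerate all 16 truth assignments over 4 variables.
Test each against every clause.
Satisfying assignments found: 6.

6


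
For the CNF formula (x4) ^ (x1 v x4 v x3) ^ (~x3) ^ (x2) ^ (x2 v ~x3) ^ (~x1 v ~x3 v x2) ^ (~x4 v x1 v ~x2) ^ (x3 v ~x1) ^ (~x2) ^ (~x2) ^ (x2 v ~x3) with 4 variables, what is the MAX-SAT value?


Enumerate all 16 truth assignments.
For each, count how many of the 11 clauses are satisfied.
The formula is not fully satisfiable, so the maximum is below 11.
Maximum simultaneously satisfiable clauses = 10.

10


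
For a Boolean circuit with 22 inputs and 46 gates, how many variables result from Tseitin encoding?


The Tseitin transformation introduces one auxiliary variable per gate.
Total variables = inputs + gates = 22 + 46 = 68.

68


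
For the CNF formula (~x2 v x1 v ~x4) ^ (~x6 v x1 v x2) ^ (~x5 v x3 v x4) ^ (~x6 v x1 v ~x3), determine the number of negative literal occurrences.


Scan each clause for negated literals.
Clause 1: 2 negative; Clause 2: 1 negative; Clause 3: 1 negative; Clause 4: 2 negative.
Total negative literal occurrences = 6.

6


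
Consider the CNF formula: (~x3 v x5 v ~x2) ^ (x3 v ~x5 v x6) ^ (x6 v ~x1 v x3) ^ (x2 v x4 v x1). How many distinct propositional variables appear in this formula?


Identify each distinct variable in the formula.
Variables found: x1, x2, x3, x4, x5, x6.
Total distinct variables = 6.

6


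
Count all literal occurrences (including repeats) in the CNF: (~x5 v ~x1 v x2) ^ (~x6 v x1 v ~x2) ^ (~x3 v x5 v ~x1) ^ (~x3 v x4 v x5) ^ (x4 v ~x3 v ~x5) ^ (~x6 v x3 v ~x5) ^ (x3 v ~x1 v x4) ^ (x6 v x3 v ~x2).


Clause lengths: 3, 3, 3, 3, 3, 3, 3, 3.
Sum = 3 + 3 + 3 + 3 + 3 + 3 + 3 + 3 = 24.

24


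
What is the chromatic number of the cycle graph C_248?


A cycle on an even number of vertices is bipartite: alternate two colors around the cycle.
Since 248 is even, two colors suffice, and at least two are needed because the graph has edges.
Chromatic number = 2.

2


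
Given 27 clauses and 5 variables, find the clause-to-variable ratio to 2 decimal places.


Clause-to-variable ratio = clauses / variables.
27 / 5 = 5.4.

5.4


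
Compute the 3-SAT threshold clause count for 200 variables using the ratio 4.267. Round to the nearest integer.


The 3-SAT phase transition occurs at approximately 4.267 clauses per variable.
m = 4.267 * 200 = 853.4.
Rounded to nearest integer: 853.

853


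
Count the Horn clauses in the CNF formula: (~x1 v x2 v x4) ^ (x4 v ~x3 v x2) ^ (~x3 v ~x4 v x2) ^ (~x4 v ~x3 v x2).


A Horn clause has at most one positive literal.
Clause 1: 2 positive lit(s) -> not Horn
Clause 2: 2 positive lit(s) -> not Horn
Clause 3: 1 positive lit(s) -> Horn
Clause 4: 1 positive lit(s) -> Horn
Total Horn clauses = 2.

2


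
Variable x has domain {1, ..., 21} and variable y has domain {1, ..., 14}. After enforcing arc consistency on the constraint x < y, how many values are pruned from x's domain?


For the constraint x < y, x needs a supporting value in y's domain.
x can be at most 13 (one less than y's maximum).
Valid x values from domain: 13 out of 21.
Pruned = 21 - 13 = 8.

8


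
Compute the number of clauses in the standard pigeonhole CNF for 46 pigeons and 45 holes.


The PHP encoding has two parts:
1) At-least-one-hole clauses: 46 (one per pigeon, each with 45 literals).
2) At-most-one-pigeon-per-hole clauses: 45 holes * C(46,2) = 45 * 1035 = 46575.
Total clauses = 46 + 46575 = 46621.

46621


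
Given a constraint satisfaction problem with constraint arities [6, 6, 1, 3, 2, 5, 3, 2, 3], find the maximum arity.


The arities are: 6, 6, 1, 3, 2, 5, 3, 2, 3.
Scan for the maximum value.
Maximum arity = 6.

6


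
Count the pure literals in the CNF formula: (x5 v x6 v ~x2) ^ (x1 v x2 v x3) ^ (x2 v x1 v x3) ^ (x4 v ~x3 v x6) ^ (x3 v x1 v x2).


A pure literal appears in only one polarity across all clauses.
Pure literals: x1 (positive only), x4 (positive only), x5 (positive only), x6 (positive only).
Count = 4.

4


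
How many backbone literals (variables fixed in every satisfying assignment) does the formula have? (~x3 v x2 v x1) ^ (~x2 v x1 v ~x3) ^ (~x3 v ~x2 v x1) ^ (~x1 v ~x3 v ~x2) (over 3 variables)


Find all satisfying assignments: 5 model(s).
Check which variables have the same value in every model.
No variable is fixed across all models.
Backbone size = 0.

0


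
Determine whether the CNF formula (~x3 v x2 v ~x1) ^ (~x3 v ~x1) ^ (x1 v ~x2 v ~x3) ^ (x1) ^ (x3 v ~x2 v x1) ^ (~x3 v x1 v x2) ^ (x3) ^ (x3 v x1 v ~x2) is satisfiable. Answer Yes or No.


Check all 8 possible truth assignments.
Number of satisfying assignments found: 0.
The formula is unsatisfiable.

No


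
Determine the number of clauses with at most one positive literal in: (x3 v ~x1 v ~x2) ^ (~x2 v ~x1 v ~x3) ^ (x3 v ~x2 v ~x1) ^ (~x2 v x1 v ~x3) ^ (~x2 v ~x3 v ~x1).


A Horn clause has at most one positive literal.
Clause 1: 1 positive lit(s) -> Horn
Clause 2: 0 positive lit(s) -> Horn
Clause 3: 1 positive lit(s) -> Horn
Clause 4: 1 positive lit(s) -> Horn
Clause 5: 0 positive lit(s) -> Horn
Total Horn clauses = 5.

5


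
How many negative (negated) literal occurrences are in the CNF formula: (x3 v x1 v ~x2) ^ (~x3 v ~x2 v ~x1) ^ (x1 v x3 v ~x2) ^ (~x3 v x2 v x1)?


Scan each clause for negated literals.
Clause 1: 1 negative; Clause 2: 3 negative; Clause 3: 1 negative; Clause 4: 1 negative.
Total negative literal occurrences = 6.

6


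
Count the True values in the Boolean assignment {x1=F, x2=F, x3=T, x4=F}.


The weight is the number of variables assigned True.
True variables: x3.
Weight = 1.

1


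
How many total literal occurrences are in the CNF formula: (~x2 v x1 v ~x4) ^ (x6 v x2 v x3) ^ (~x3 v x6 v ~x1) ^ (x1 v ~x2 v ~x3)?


Clause lengths: 3, 3, 3, 3.
Sum = 3 + 3 + 3 + 3 = 12.

12


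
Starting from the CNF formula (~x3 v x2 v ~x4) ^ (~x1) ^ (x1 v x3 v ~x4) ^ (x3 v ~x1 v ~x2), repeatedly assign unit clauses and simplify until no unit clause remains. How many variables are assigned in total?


Unit propagation repeatedly assigns the literal in any unit clause, then simplifies.
Assignments in order: x1 = F.
No further unit clauses remain.
Total variables assigned = 1.

1


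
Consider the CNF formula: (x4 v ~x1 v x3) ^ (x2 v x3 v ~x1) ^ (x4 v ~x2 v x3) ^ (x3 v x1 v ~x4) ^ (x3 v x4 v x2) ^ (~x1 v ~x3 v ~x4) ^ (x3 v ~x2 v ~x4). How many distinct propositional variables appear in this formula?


Identify each distinct variable in the formula.
Variables found: x1, x2, x3, x4.
Total distinct variables = 4.

4


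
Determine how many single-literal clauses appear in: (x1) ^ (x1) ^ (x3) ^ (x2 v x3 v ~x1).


A unit clause contains exactly one literal.
Unit clauses found: (x1), (x1), (x3).
Count = 3.

3


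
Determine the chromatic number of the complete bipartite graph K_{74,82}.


K_{74,82} is bipartite by definition: the two parts are independent sets, with every edge crossing between them.
Color all vertices in one part with color 1 and all vertices in the other part with color 2.
Since the graph has at least one edge, one color does not suffice.
Chromatic number = 2.

2


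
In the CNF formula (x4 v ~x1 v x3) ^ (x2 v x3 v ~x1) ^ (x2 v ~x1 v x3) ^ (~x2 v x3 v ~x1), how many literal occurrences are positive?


Scan each clause for unnegated literals.
Clause 1: 2 positive; Clause 2: 2 positive; Clause 3: 2 positive; Clause 4: 1 positive.
Total positive literal occurrences = 7.

7


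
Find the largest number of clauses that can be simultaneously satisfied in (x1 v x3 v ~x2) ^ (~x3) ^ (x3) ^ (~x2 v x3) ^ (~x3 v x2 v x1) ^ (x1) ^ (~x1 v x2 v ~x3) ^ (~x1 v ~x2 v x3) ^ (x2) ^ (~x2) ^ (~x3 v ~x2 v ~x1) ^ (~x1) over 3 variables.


Enumerate all 8 truth assignments.
For each, count how many of the 12 clauses are satisfied.
The formula is not fully satisfiable, so the maximum is below 12.
Maximum simultaneously satisfiable clauses = 9.

9


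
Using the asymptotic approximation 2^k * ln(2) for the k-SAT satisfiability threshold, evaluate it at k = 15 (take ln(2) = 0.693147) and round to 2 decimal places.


Using the asymptotic formula: threshold ~ 2^k * ln(2).
2^15 = 32768.
32768 * 0.693147 = 22713.04.

22713.04


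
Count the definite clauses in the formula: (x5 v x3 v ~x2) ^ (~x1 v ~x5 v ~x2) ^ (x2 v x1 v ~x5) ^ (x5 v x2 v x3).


A definite clause has exactly one positive literal.
Clause 1: 2 positive -> not definite
Clause 2: 0 positive -> not definite
Clause 3: 2 positive -> not definite
Clause 4: 3 positive -> not definite
Definite clause count = 0.

0


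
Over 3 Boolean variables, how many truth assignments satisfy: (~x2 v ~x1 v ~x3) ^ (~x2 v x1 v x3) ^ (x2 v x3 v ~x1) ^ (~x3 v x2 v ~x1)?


Enumerate all 8 truth assignments over 3 variables.
Test each against every clause.
Satisfying assignments found: 4.

4


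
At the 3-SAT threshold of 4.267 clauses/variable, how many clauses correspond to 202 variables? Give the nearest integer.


The 3-SAT phase transition occurs at approximately 4.267 clauses per variable.
m = 4.267 * 202 = 861.934.
Rounded to nearest integer: 862.

862


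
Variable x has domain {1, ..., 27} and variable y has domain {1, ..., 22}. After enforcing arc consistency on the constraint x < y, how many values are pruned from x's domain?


For the constraint x < y, x needs a supporting value in y's domain.
x can be at most 21 (one less than y's maximum).
Valid x values from domain: 21 out of 27.
Pruned = 27 - 21 = 6.

6


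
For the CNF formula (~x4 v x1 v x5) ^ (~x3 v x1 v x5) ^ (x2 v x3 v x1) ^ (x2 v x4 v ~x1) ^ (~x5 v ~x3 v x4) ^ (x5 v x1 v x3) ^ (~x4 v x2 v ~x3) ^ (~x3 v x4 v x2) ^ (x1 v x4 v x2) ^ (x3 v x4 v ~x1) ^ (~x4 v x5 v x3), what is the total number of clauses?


Each group enclosed in parentheses joined by ^ is one clause.
Counting the conjuncts: 11 clauses.

11


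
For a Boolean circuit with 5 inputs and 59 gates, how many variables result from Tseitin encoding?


The Tseitin transformation introduces one auxiliary variable per gate.
Total variables = inputs + gates = 5 + 59 = 64.

64


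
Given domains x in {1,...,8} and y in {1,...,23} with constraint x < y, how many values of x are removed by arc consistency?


For the constraint x < y, x needs a supporting value in y's domain.
x can be at most 22 (one less than y's maximum).
Valid x values from domain: 8 out of 8.
Pruned = 8 - 8 = 0.

0


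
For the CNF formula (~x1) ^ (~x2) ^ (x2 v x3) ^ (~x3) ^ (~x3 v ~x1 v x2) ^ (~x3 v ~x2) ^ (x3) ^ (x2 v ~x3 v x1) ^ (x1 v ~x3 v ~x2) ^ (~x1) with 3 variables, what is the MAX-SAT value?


Enumerate all 8 truth assignments.
For each, count how many of the 10 clauses are satisfied.
The formula is not fully satisfiable, so the maximum is below 10.
Maximum simultaneously satisfiable clauses = 8.

8


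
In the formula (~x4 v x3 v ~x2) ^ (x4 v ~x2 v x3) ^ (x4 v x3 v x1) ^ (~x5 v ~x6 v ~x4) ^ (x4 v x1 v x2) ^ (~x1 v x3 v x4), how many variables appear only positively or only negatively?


A pure literal appears in only one polarity across all clauses.
Pure literals: x3 (positive only), x5 (negative only), x6 (negative only).
Count = 3.

3


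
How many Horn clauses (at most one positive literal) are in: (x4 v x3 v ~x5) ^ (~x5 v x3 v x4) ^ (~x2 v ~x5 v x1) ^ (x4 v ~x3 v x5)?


A Horn clause has at most one positive literal.
Clause 1: 2 positive lit(s) -> not Horn
Clause 2: 2 positive lit(s) -> not Horn
Clause 3: 1 positive lit(s) -> Horn
Clause 4: 2 positive lit(s) -> not Horn
Total Horn clauses = 1.

1


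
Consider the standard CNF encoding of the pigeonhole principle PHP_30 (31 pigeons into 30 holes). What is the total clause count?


The PHP encoding has two parts:
1) At-least-one-hole clauses: 31 (one per pigeon, each with 30 literals).
2) At-most-one-pigeon-per-hole clauses: 30 holes * C(31,2) = 30 * 465 = 13950.
Total clauses = 31 + 13950 = 13981.

13981


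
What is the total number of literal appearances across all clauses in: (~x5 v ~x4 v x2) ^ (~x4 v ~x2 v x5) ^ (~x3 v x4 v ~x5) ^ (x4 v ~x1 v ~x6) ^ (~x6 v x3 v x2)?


Clause lengths: 3, 3, 3, 3, 3.
Sum = 3 + 3 + 3 + 3 + 3 = 15.

15


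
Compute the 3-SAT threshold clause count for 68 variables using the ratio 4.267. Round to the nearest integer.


The 3-SAT phase transition occurs at approximately 4.267 clauses per variable.
m = 4.267 * 68 = 290.156.
Rounded to nearest integer: 290.

290


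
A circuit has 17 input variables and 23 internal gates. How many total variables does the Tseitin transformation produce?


The Tseitin transformation introduces one auxiliary variable per gate.
Total variables = inputs + gates = 17 + 23 = 40.

40


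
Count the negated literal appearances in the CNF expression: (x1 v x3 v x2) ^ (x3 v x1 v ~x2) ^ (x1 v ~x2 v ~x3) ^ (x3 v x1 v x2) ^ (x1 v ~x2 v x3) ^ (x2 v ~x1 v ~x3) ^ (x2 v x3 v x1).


Scan each clause for negated literals.
Clause 1: 0 negative; Clause 2: 1 negative; Clause 3: 2 negative; Clause 4: 0 negative; Clause 5: 1 negative; Clause 6: 2 negative; Clause 7: 0 negative.
Total negative literal occurrences = 6.

6


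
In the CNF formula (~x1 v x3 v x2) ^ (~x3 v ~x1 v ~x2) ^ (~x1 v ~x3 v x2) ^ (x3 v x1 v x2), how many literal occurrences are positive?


Scan each clause for unnegated literals.
Clause 1: 2 positive; Clause 2: 0 positive; Clause 3: 1 positive; Clause 4: 3 positive.
Total positive literal occurrences = 6.

6


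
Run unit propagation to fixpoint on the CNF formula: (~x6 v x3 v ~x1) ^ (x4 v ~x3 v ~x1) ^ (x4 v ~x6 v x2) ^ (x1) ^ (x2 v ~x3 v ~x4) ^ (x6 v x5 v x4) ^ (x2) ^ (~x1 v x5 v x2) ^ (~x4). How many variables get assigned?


Unit propagation repeatedly assigns the literal in any unit clause, then simplifies.
Assignments in order: x1 = T, x2 = T, x4 = F, x3 = F, x6 = F, x5 = T.
No further unit clauses remain.
Total variables assigned = 6.

6


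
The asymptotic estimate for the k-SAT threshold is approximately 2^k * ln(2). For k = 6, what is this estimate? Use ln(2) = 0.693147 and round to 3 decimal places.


Using the asymptotic formula: threshold ~ 2^k * ln(2).
2^6 = 64.
64 * 0.693147 = 44.361.

44.361


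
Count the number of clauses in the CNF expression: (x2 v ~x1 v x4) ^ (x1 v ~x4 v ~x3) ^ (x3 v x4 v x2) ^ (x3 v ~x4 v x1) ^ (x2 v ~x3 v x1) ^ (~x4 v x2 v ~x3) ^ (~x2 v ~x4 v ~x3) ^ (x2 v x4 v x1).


Each group enclosed in parentheses joined by ^ is one clause.
Counting the conjuncts: 8 clauses.

8


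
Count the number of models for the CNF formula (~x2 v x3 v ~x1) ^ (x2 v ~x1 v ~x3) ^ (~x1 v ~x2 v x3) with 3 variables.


Enumerate all 8 truth assignments over 3 variables.
Test each against every clause.
Satisfying assignments found: 6.

6


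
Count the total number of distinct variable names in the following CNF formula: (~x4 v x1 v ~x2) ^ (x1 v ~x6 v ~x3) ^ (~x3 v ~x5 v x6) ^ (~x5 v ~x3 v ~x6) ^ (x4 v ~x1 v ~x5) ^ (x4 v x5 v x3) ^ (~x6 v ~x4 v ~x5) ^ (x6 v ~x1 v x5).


Identify each distinct variable in the formula.
Variables found: x1, x2, x3, x4, x5, x6.
Total distinct variables = 6.

6


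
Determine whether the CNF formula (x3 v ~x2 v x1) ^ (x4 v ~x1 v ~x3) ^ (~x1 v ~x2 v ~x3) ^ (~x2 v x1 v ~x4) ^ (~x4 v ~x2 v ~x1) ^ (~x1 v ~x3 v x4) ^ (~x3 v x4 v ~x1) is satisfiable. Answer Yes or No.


Check all 16 possible truth assignments.
Number of satisfying assignments found: 9.
The formula is satisfiable.

Yes


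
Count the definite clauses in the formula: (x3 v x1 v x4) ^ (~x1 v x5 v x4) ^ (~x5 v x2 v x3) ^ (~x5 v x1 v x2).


A definite clause has exactly one positive literal.
Clause 1: 3 positive -> not definite
Clause 2: 2 positive -> not definite
Clause 3: 2 positive -> not definite
Clause 4: 2 positive -> not definite
Definite clause count = 0.

0


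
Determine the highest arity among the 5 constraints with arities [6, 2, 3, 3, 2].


The arities are: 6, 2, 3, 3, 2.
Scan for the maximum value.
Maximum arity = 6.

6


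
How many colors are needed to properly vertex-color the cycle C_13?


An odd cycle cannot be 2-colored: alternating two colors around the cycle returns to the start with a conflict.
Since 13 is odd, three colors are required (and three suffice).
Chromatic number = 3.

3


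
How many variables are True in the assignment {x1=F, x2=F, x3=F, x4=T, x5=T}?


The weight is the number of variables assigned True.
True variables: x4, x5.
Weight = 2.

2


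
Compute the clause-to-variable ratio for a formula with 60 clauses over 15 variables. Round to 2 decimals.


Clause-to-variable ratio = clauses / variables.
60 / 15 = 4.0.

4.0


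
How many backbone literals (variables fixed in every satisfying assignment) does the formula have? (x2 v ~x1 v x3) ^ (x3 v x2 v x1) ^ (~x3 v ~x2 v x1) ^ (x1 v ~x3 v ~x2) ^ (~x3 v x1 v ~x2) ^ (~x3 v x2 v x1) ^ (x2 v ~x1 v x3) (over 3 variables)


Find all satisfying assignments: 4 model(s).
Check which variables have the same value in every model.
No variable is fixed across all models.
Backbone size = 0.

0


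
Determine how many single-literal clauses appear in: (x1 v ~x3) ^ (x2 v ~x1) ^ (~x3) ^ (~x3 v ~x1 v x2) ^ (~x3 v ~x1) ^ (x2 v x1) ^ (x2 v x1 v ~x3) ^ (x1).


A unit clause contains exactly one literal.
Unit clauses found: (~x3), (x1).
Count = 2.

2


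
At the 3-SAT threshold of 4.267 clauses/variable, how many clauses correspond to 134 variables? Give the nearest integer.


The 3-SAT phase transition occurs at approximately 4.267 clauses per variable.
m = 4.267 * 134 = 571.778.
Rounded to nearest integer: 572.

572


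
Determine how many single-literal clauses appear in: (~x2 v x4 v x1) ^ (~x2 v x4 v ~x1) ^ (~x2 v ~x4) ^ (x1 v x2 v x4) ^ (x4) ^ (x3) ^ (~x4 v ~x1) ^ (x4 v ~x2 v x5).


A unit clause contains exactly one literal.
Unit clauses found: (x4), (x3).
Count = 2.

2


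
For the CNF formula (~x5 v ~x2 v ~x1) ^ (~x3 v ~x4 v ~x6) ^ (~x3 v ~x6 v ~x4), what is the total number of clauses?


Each group enclosed in parentheses joined by ^ is one clause.
Counting the conjuncts: 3 clauses.

3


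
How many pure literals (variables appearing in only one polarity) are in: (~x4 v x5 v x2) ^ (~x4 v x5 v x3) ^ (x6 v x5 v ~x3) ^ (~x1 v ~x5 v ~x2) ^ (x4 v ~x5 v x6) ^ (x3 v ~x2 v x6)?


A pure literal appears in only one polarity across all clauses.
Pure literals: x1 (negative only), x6 (positive only).
Count = 2.

2


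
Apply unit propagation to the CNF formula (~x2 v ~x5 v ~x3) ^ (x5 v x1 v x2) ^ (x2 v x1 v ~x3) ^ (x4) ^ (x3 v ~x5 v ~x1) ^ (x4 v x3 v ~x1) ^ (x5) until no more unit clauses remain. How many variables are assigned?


Unit propagation repeatedly assigns the literal in any unit clause, then simplifies.
Assignments in order: x4 = T, x5 = T.
No further unit clauses remain.
Total variables assigned = 2.

2


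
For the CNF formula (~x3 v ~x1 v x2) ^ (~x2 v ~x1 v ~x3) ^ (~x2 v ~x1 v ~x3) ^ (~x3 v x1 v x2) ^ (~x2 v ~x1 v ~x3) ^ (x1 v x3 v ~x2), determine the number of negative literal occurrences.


Scan each clause for negated literals.
Clause 1: 2 negative; Clause 2: 3 negative; Clause 3: 3 negative; Clause 4: 1 negative; Clause 5: 3 negative; Clause 6: 1 negative.
Total negative literal occurrences = 13.

13


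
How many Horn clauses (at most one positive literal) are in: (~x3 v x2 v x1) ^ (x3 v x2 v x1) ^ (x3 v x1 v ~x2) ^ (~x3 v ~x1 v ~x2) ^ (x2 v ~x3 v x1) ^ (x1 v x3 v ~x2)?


A Horn clause has at most one positive literal.
Clause 1: 2 positive lit(s) -> not Horn
Clause 2: 3 positive lit(s) -> not Horn
Clause 3: 2 positive lit(s) -> not Horn
Clause 4: 0 positive lit(s) -> Horn
Clause 5: 2 positive lit(s) -> not Horn
Clause 6: 2 positive lit(s) -> not Horn
Total Horn clauses = 1.

1


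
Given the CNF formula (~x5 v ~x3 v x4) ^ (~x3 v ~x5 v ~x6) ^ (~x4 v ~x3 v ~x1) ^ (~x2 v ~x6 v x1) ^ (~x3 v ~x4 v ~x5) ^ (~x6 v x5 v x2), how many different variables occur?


Identify each distinct variable in the formula.
Variables found: x1, x2, x3, x4, x5, x6.
Total distinct variables = 6.

6


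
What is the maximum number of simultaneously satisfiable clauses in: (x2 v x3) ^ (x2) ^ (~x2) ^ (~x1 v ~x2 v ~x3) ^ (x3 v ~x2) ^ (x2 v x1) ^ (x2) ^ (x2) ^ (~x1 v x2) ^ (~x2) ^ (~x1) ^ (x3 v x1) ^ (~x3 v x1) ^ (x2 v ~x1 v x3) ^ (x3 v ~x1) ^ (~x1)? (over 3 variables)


Enumerate all 8 truth assignments.
For each, count how many of the 16 clauses are satisfied.
The formula is not fully satisfiable, so the maximum is below 16.
Maximum simultaneously satisfiable clauses = 13.

13


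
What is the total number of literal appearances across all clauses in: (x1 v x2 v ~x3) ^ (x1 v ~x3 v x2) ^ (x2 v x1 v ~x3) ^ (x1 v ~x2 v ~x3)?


Clause lengths: 3, 3, 3, 3.
Sum = 3 + 3 + 3 + 3 = 12.

12


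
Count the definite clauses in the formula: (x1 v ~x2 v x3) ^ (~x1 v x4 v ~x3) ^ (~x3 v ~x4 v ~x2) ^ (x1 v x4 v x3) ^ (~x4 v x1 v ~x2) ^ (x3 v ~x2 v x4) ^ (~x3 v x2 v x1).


A definite clause has exactly one positive literal.
Clause 1: 2 positive -> not definite
Clause 2: 1 positive -> definite
Clause 3: 0 positive -> not definite
Clause 4: 3 positive -> not definite
Clause 5: 1 positive -> definite
Clause 6: 2 positive -> not definite
Clause 7: 2 positive -> not definite
Definite clause count = 2.

2


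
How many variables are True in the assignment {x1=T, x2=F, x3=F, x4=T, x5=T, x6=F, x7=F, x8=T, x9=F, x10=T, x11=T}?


The weight is the number of variables assigned True.
True variables: x1, x4, x5, x8, x10, x11.
Weight = 6.

6


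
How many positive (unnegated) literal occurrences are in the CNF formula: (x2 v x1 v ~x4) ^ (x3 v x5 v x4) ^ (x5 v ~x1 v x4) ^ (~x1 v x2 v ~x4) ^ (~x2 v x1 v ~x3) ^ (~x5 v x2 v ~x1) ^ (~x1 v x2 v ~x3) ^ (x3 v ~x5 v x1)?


Scan each clause for unnegated literals.
Clause 1: 2 positive; Clause 2: 3 positive; Clause 3: 2 positive; Clause 4: 1 positive; Clause 5: 1 positive; Clause 6: 1 positive; Clause 7: 1 positive; Clause 8: 2 positive.
Total positive literal occurrences = 13.

13


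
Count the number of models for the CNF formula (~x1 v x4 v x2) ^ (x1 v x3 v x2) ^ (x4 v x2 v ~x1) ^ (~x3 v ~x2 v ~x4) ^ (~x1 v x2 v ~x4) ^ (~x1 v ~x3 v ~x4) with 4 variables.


Enumerate all 16 truth assignments over 4 variables.
Test each against every clause.
Satisfying assignments found: 8.

8


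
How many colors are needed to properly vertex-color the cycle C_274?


A cycle on an even number of vertices is bipartite: alternate two colors around the cycle.
Since 274 is even, two colors suffice, and at least two are needed because the graph has edges.
Chromatic number = 2.

2


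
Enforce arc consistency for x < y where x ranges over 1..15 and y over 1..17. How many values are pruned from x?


For the constraint x < y, x needs a supporting value in y's domain.
x can be at most 16 (one less than y's maximum).
Valid x values from domain: 15 out of 15.
Pruned = 15 - 15 = 0.

0


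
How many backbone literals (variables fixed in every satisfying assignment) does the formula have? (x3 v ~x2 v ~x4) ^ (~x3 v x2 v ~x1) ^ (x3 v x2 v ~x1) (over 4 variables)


Find all satisfying assignments: 10 model(s).
Check which variables have the same value in every model.
No variable is fixed across all models.
Backbone size = 0.

0


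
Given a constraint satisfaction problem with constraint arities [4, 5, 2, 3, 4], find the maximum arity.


The arities are: 4, 5, 2, 3, 4.
Scan for the maximum value.
Maximum arity = 5.

5


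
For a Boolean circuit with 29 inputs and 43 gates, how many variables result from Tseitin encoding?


The Tseitin transformation introduces one auxiliary variable per gate.
Total variables = inputs + gates = 29 + 43 = 72.

72


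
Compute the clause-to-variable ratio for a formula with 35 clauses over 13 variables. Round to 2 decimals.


Clause-to-variable ratio = clauses / variables.
35 / 13 = 2.69.

2.69


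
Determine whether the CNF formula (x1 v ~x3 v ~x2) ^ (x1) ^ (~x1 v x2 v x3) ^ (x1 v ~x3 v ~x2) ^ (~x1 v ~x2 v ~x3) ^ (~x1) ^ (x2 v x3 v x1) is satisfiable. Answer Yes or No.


Check all 8 possible truth assignments.
Number of satisfying assignments found: 0.
The formula is unsatisfiable.

No


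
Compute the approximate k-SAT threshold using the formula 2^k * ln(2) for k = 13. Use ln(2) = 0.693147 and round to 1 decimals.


Using the asymptotic formula: threshold ~ 2^k * ln(2).
2^13 = 8192.
8192 * 0.693147 = 5678.3.

5678.3


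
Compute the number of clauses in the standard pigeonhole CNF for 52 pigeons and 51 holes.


The PHP encoding has two parts:
1) At-least-one-hole clauses: 52 (one per pigeon, each with 51 literals).
2) At-most-one-pigeon-per-hole clauses: 51 holes * C(52,2) = 51 * 1326 = 67626.
Total clauses = 52 + 67626 = 67678.

67678


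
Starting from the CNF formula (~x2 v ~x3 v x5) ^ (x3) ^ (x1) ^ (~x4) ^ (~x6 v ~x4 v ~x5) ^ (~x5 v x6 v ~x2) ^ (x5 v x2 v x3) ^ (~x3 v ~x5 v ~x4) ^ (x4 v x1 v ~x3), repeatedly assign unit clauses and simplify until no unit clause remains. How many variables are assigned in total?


Unit propagation repeatedly assigns the literal in any unit clause, then simplifies.
Assignments in order: x3 = T, x1 = T, x4 = F.
No further unit clauses remain.
Total variables assigned = 3.

3


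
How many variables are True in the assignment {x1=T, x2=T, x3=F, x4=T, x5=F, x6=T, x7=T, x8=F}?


The weight is the number of variables assigned True.
True variables: x1, x2, x4, x6, x7.
Weight = 5.

5


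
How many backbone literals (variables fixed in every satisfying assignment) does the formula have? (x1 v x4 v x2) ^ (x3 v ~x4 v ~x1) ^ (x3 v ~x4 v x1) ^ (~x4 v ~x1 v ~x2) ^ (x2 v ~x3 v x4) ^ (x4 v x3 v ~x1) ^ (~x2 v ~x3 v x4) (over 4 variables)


Find all satisfying assignments: 4 model(s).
Check which variables have the same value in every model.
No variable is fixed across all models.
Backbone size = 0.

0


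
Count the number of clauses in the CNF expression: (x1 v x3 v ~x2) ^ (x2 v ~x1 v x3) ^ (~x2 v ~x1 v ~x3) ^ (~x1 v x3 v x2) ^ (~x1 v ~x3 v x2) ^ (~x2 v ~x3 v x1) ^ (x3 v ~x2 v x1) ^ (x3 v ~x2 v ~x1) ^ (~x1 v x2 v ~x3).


Each group enclosed in parentheses joined by ^ is one clause.
Counting the conjuncts: 9 clauses.

9


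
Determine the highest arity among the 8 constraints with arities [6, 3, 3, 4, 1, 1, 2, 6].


The arities are: 6, 3, 3, 4, 1, 1, 2, 6.
Scan for the maximum value.
Maximum arity = 6.

6


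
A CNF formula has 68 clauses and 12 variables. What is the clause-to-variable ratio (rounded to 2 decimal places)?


Clause-to-variable ratio = clauses / variables.
68 / 12 = 5.67.

5.67


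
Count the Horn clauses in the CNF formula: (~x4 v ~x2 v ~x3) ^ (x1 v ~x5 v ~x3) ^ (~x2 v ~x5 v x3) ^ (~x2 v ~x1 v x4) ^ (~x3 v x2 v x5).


A Horn clause has at most one positive literal.
Clause 1: 0 positive lit(s) -> Horn
Clause 2: 1 positive lit(s) -> Horn
Clause 3: 1 positive lit(s) -> Horn
Clause 4: 1 positive lit(s) -> Horn
Clause 5: 2 positive lit(s) -> not Horn
Total Horn clauses = 4.

4


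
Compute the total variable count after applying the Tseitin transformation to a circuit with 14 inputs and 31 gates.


The Tseitin transformation introduces one auxiliary variable per gate.
Total variables = inputs + gates = 14 + 31 = 45.

45


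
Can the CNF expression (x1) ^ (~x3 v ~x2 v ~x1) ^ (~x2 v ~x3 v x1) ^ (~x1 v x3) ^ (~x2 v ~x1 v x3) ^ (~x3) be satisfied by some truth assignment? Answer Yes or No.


Check all 8 possible truth assignments.
Number of satisfying assignments found: 0.
The formula is unsatisfiable.

No


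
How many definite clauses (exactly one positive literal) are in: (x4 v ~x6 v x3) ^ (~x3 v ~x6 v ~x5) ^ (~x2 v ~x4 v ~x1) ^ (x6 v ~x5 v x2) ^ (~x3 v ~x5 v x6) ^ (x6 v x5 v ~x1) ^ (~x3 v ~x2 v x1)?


A definite clause has exactly one positive literal.
Clause 1: 2 positive -> not definite
Clause 2: 0 positive -> not definite
Clause 3: 0 positive -> not definite
Clause 4: 2 positive -> not definite
Clause 5: 1 positive -> definite
Clause 6: 2 positive -> not definite
Clause 7: 1 positive -> definite
Definite clause count = 2.

2


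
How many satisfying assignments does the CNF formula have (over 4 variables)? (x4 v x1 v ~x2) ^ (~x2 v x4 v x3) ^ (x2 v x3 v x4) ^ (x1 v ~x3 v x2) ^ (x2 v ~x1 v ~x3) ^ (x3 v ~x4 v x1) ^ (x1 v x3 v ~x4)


Enumerate all 16 truth assignments over 4 variables.
Test each against every clause.
Satisfying assignments found: 5.

5


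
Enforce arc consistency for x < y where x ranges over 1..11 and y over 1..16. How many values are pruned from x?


For the constraint x < y, x needs a supporting value in y's domain.
x can be at most 15 (one less than y's maximum).
Valid x values from domain: 11 out of 11.
Pruned = 11 - 11 = 0.

0


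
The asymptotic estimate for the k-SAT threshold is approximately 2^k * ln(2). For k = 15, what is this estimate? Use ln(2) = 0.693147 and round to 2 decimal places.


Using the asymptotic formula: threshold ~ 2^k * ln(2).
2^15 = 32768.
32768 * 0.693147 = 22713.04.

22713.04


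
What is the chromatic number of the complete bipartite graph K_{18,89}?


K_{18,89} is bipartite by definition: the two parts are independent sets, with every edge crossing between them.
Color all vertices in one part with color 1 and all vertices in the other part with color 2.
Since the graph has at least one edge, one color does not suffice.
Chromatic number = 2.

2


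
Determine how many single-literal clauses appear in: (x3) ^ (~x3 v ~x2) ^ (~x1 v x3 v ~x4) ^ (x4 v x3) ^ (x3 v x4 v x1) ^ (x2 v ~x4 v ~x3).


A unit clause contains exactly one literal.
Unit clauses found: (x3).
Count = 1.

1


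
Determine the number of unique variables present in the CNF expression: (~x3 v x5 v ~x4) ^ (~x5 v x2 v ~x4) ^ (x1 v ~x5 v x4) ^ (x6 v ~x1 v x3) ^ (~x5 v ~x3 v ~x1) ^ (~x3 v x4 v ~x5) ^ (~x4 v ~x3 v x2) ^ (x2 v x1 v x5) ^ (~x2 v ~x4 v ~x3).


Identify each distinct variable in the formula.
Variables found: x1, x2, x3, x4, x5, x6.
Total distinct variables = 6.

6


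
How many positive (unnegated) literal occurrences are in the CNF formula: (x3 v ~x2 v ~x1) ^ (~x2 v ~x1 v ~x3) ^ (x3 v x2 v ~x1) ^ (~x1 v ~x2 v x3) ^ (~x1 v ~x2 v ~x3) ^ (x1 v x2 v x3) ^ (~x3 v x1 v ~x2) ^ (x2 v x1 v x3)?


Scan each clause for unnegated literals.
Clause 1: 1 positive; Clause 2: 0 positive; Clause 3: 2 positive; Clause 4: 1 positive; Clause 5: 0 positive; Clause 6: 3 positive; Clause 7: 1 positive; Clause 8: 3 positive.
Total positive literal occurrences = 11.

11


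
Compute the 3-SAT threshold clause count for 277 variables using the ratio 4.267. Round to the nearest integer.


The 3-SAT phase transition occurs at approximately 4.267 clauses per variable.
m = 4.267 * 277 = 1181.959.
Rounded to nearest integer: 1182.

1182


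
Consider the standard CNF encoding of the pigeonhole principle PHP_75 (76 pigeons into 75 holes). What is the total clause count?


The PHP encoding has two parts:
1) At-least-one-hole clauses: 76 (one per pigeon, each with 75 literals).
2) At-most-one-pigeon-per-hole clauses: 75 holes * C(76,2) = 75 * 2850 = 213750.
Total clauses = 76 + 213750 = 213826.

213826


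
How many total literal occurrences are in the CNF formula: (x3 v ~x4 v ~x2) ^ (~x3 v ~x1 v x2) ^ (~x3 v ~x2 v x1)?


Clause lengths: 3, 3, 3.
Sum = 3 + 3 + 3 = 9.

9


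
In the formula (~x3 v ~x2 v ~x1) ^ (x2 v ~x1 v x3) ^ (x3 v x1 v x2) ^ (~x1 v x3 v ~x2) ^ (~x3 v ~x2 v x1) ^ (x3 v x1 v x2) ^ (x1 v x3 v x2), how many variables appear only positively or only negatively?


A pure literal appears in only one polarity across all clauses.
No pure literals found.
Count = 0.

0


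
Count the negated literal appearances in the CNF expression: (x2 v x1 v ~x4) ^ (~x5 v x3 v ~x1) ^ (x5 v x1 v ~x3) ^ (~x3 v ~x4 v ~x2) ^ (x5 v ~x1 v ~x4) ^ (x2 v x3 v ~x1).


Scan each clause for negated literals.
Clause 1: 1 negative; Clause 2: 2 negative; Clause 3: 1 negative; Clause 4: 3 negative; Clause 5: 2 negative; Clause 6: 1 negative.
Total negative literal occurrences = 10.

10


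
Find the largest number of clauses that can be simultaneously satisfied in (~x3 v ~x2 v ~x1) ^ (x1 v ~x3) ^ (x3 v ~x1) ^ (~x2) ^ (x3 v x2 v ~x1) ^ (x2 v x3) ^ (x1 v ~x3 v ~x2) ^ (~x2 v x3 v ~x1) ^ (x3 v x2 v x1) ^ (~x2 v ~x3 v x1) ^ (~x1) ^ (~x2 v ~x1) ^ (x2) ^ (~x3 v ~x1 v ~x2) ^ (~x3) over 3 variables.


Enumerate all 8 truth assignments.
For each, count how many of the 15 clauses are satisfied.
The formula is not fully satisfiable, so the maximum is below 15.
Maximum simultaneously satisfiable clauses = 14.

14


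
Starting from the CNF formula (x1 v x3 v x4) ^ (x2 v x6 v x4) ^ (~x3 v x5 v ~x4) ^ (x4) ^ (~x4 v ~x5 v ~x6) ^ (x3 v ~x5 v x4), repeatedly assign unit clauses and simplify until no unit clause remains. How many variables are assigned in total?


Unit propagation repeatedly assigns the literal in any unit clause, then simplifies.
Assignments in order: x4 = T.
No further unit clauses remain.
Total variables assigned = 1.

1


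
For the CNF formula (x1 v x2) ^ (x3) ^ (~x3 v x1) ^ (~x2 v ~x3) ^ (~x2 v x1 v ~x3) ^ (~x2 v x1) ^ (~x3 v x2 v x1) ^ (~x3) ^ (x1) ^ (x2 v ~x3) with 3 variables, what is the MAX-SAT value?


Enumerate all 8 truth assignments.
For each, count how many of the 10 clauses are satisfied.
The formula is not fully satisfiable, so the maximum is below 10.
Maximum simultaneously satisfiable clauses = 9.

9


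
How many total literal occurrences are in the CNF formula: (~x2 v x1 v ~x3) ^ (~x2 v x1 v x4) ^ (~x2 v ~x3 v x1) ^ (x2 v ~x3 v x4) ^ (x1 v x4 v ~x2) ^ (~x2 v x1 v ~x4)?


Clause lengths: 3, 3, 3, 3, 3, 3.
Sum = 3 + 3 + 3 + 3 + 3 + 3 = 18.

18


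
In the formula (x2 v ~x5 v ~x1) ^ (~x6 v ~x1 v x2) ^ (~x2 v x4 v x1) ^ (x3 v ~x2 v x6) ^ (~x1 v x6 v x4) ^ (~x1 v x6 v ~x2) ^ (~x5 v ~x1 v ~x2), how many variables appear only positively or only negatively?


A pure literal appears in only one polarity across all clauses.
Pure literals: x3 (positive only), x4 (positive only), x5 (negative only).
Count = 3.

3


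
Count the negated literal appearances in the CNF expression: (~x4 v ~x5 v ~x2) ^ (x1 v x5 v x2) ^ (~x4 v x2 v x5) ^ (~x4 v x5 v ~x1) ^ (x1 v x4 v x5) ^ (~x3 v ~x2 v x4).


Scan each clause for negated literals.
Clause 1: 3 negative; Clause 2: 0 negative; Clause 3: 1 negative; Clause 4: 2 negative; Clause 5: 0 negative; Clause 6: 2 negative.
Total negative literal occurrences = 8.

8


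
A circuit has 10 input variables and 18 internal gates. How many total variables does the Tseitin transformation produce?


The Tseitin transformation introduces one auxiliary variable per gate.
Total variables = inputs + gates = 10 + 18 = 28.

28


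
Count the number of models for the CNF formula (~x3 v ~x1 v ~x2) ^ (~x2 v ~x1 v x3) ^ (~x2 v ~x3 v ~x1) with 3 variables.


Enumerate all 8 truth assignments over 3 variables.
Test each against every clause.
Satisfying assignments found: 6.

6


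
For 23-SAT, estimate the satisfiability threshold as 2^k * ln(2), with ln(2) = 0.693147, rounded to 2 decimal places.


Using the asymptotic formula: threshold ~ 2^k * ln(2).
2^23 = 8388608.
8388608 * 0.693147 = 5814538.47.

5814538.47


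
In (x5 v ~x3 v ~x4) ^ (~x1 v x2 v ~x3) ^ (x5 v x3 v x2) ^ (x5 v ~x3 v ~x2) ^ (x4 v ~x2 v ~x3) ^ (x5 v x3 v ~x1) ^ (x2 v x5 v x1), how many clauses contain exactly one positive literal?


A definite clause has exactly one positive literal.
Clause 1: 1 positive -> definite
Clause 2: 1 positive -> definite
Clause 3: 3 positive -> not definite
Clause 4: 1 positive -> definite
Clause 5: 1 positive -> definite
Clause 6: 2 positive -> not definite
Clause 7: 3 positive -> not definite
Definite clause count = 4.

4


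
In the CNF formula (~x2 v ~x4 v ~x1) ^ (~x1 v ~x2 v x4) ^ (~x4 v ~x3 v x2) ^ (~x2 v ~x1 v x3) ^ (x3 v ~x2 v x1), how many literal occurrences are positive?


Scan each clause for unnegated literals.
Clause 1: 0 positive; Clause 2: 1 positive; Clause 3: 1 positive; Clause 4: 1 positive; Clause 5: 2 positive.
Total positive literal occurrences = 5.

5


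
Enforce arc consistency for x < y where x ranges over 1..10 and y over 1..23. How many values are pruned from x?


For the constraint x < y, x needs a supporting value in y's domain.
x can be at most 22 (one less than y's maximum).
Valid x values from domain: 10 out of 10.
Pruned = 10 - 10 = 0.

0


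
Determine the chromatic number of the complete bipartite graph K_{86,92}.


K_{86,92} is bipartite by definition: the two parts are independent sets, with every edge crossing between them.
Color all vertices in one part with color 1 and all vertices in the other part with color 2.
Since the graph has at least one edge, one color does not suffice.
Chromatic number = 2.

2


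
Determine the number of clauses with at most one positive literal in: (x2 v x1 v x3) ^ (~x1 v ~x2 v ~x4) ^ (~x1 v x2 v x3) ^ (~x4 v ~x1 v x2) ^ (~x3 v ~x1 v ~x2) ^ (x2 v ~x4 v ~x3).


A Horn clause has at most one positive literal.
Clause 1: 3 positive lit(s) -> not Horn
Clause 2: 0 positive lit(s) -> Horn
Clause 3: 2 positive lit(s) -> not Horn
Clause 4: 1 positive lit(s) -> Horn
Clause 5: 0 positive lit(s) -> Horn
Clause 6: 1 positive lit(s) -> Horn
Total Horn clauses = 4.

4


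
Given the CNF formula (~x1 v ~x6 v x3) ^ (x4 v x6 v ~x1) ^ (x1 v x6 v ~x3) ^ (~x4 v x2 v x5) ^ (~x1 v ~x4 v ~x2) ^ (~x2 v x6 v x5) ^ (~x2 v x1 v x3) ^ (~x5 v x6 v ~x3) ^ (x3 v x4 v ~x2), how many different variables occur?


Identify each distinct variable in the formula.
Variables found: x1, x2, x3, x4, x5, x6.
Total distinct variables = 6.

6


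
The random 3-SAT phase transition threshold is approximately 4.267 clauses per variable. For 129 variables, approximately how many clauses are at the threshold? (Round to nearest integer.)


The 3-SAT phase transition occurs at approximately 4.267 clauses per variable.
m = 4.267 * 129 = 550.443.
Rounded to nearest integer: 550.

550
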